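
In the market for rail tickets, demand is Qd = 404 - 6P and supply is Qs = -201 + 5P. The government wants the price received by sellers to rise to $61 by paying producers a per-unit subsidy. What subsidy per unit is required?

Required subsidy s = $11 per unit

At a seller price of 61, quantity supplied is -201 + 5·61 = 104.
Buyers absorb 104 only when they pay Pb with 404 − 6·Pb = 104, i.e. Pb = 50.
s = Ps − Pb = 61 − 50 = 11.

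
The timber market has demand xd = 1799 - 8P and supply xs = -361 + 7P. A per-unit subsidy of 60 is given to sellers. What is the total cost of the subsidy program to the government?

Pre-subsidy: 1799 - 8P = -361 + 7P gives P* = 144, x* = 647.
With the subsidy, sellers receive Ps = Pb + 60 for each unit, where Pb is the price buyers pay.
Supply in terms of Pb becomes xs = -361 + 7(Pb + 60) = 59 + 7Pb. Setting this equal to demand: 1799 - 8Pb = 59 + 7Pb, so Pb = 116.
Sellers receive Ps = 116 + 60 = 176; x' = 1799 − 8·116 = 871.
Government outlay = subsidy × quantity = 60 × 871 = 52260.

Government cost = 52260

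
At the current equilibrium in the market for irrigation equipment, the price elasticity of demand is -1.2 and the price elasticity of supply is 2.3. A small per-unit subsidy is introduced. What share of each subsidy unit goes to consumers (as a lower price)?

Consumer share = 23/35

For a small subsidy around the equilibrium, the benefit split depends on the relative slopes, which at a point are proportional to the elasticities.
Buyer share = εs/(εs + |εd|) = 2.3/(2.3 + 1.2) = 23/35; seller share = |εd|/(εs + |εd|) = 12/35.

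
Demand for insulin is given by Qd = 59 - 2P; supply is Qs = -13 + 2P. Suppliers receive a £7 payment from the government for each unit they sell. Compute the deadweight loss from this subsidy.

Deadweight loss = £24.5

Pre-subsidy: 59 - 2P = -13 + 2P gives P* = 18, Q* = 23.
With the subsidy, sellers receive Ps = Pb + 7 for each unit, where Pb is the price buyers pay.
Supply in terms of Pb becomes Qs = -13 + 2(Pb + 7) = 1 + 2Pb. Setting this equal to demand: 59 - 2Pb = 1 + 2Pb, so Pb = 14.5.
Sellers receive Ps = 14.5 + 7 = 21.5; Q' = 59 − 2·14.5 = 30.
The subsidy expands output by 30 − 23 = 7 past the efficient level; on those units the gap between marginal cost and willingness to pay runs from 0 up to 7.
DWL = ½ × 7 × 7 = 24.5.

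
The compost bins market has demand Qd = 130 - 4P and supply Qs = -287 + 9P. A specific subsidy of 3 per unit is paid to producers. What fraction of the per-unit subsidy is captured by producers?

Producer share = 4/13

Pre-subsidy: 130 - 4P = -287 + 9P gives P* = 417/13, Q* = 22/13.
With the subsidy, sellers receive Ps = Pb + 3 for each unit, where Pb is the price buyers pay.
Supply in terms of Pb becomes Qs = -287 + 9(Pb + 3) = -260 + 9Pb. Setting this equal to demand: 130 - 4Pb = -260 + 9Pb, so Pb = 30.
Sellers receive Ps = 30 + 3 = 33; Q' = 130 − 4·30 = 10.
Buyers' price falls by P* − Pb = 417/13 − 30 = 27/13; sellers' price rises by Ps − P* = 33 − 417/13 = 12/13.
So producers capture (12/13)/3 = 4/13 of each unit of subsidy.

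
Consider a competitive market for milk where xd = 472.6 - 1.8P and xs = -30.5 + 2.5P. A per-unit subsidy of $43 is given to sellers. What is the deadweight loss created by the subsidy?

Pre-subsidy: 472.6 - 1.8P = -30.5 + 2.5P gives P* = 117, x* = 262.
With the subsidy, sellers receive Ps = Pb + 43 for each unit, where Pb is the price buyers pay.
Supply in terms of Pb becomes xs = -30.5 + 2.5(Pb + 43) = 77 + 2.5Pb. Setting this equal to demand: 472.6 - 1.8Pb = 77 + 2.5Pb, so Pb = 92.
Sellers receive Ps = 92 + 43 = 135; x' = 472.6 − 1.8·92 = 307.
The subsidy expands output by 307 − 262 = 45 past the efficient level; on those units the gap between marginal cost and willingness to pay runs from 0 up to 43.
DWL = ½ × 43 × 45 = 967.5.

Deadweight loss = $967.5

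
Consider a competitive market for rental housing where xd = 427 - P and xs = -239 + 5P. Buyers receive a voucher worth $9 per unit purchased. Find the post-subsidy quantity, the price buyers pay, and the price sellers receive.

Pre-subsidy: 427 - P = -239 + 5P gives P* = 111, x* = 316.
With the rebate, buyers effectively pay Pb = Ps − 9, where Ps is the price sellers receive.
Demand in terms of Ps becomes xd = 427 − 1(Ps − 9) = 436 - Ps. Setting this equal to supply: 436 - Ps = -239 + 5Ps, so Ps = 112.5.
Buyers pay Pb = 112.5 − 9 = 103.5; x' = -239 + 5·112.5 = 323.5.

x' = 323.5; buyers pay $103.5; sellers receive $112.5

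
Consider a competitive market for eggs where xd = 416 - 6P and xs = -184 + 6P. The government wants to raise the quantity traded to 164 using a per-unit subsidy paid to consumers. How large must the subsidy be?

At x = 164, invert demand for the buyer price: Pb = (416 − 164)/6 = 42; invert supply for the seller price: Ps = (164 − (-184))/6 = 58.
The subsidy must fill the gap: s = Ps − Pb = 58 − 42 = 16.

Required subsidy s = 16 per unit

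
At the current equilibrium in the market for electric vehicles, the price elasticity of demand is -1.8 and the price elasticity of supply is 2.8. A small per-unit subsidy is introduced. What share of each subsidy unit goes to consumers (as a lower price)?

For a small subsidy around the equilibrium, the benefit split depends on the relative slopes, which at a point are proportional to the elasticities.
Buyer share = εs/(εs + |εd|) = 2.8/(2.8 + 1.8) = 14/23; seller share = |εd|/(εs + |εd|) = 9/23.

Consumer share = 14/23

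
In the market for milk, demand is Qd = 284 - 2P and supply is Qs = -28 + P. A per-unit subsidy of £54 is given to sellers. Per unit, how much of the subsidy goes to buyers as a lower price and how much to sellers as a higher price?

Buyers gain £18 per unit; sellers gain £36 per unit

Pre-subsidy: 284 - 2P = -28 + P gives P* = 104, Q* = 76.
With the subsidy, sellers receive Ps = Pb + 54 for each unit, where Pb is the price buyers pay.
Supply in terms of Pb becomes Qs = -28 + 1(Pb + 54) = 26 + Pb. Setting this equal to demand: 284 - 2Pb = 26 + Pb, so Pb = 86.
Sellers receive Ps = 86 + 54 = 140; Q' = 284 − 2·86 = 112.
Buyers' price falls by P* − Pb = 104 − 86 = 18; sellers' price rises by Ps − P* = 140 − 104 = 36.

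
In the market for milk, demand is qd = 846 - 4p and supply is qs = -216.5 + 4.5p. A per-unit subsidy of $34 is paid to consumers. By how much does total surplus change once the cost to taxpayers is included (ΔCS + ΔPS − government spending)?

Net change in total surplus = -$1224

Pre-subsidy: 846 - 4p = -216.5 + 4.5p gives p* = 125, q* = 346.
With the rebate, buyers effectively pay pb = ps − 34, where ps is the price sellers receive.
Demand in terms of ps becomes qd = 846 − 4(ps − 34) = 982 - 4ps. Setting this equal to supply: 982 - 4ps = -216.5 + 4.5ps, so ps = 141.
Buyers pay pb = 141 − 34 = 107; q' = -216.5 + 4.5·141 = 418.
ΔCS = ½(346 + 418)(125 − 107) = 6876; ΔPS = ½(346 + 418)(141 − 125) = 6112.
Government spending = 34 × 418 = 14212.
Net change = 6876 + 6112 − 14212 = -1224. The loss equals the DWL triangle ½·34·72.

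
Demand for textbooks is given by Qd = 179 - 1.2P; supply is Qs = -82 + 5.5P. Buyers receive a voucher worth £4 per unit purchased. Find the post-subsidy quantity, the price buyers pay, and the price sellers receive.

Pre-subsidy: 179 - 1.2P = -82 + 5.5P gives P* = 2610/67, Q* = 8861/67.
With the rebate, buyers effectively pay Pb = Ps − 4, where Ps is the price sellers receive.
Demand in terms of Ps becomes Qd = 179 − 1.2(Ps − 4) = 183.8 - 1.2Ps. Setting this equal to supply: 183.8 - 1.2Ps = -82 + 5.5Ps, so Ps = 2658/67.
Buyers pay Pb = 2658/67 − 4 = 2390/67; Q' = -82 + 5.5·(2658/67) = 9125/67.

Q' = 9125/67; buyers pay 2390/67; sellers receive 2658/67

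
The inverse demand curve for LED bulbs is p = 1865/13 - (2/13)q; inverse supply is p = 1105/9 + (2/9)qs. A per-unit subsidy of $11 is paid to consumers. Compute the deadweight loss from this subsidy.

Deadweight loss = $160.875

Pre-subsidy: 1865/13 - (2/13)q = 1105/9 + (2/9)q gives q* = 55 and p* = 135.
With the rebate, buyers effectively pay pb = ps − 11, where ps is the price sellers receive.
On the curves, pb = 1865/13 - (2/13)q and ps = 1105/9 + (2/9)q; the wedge ps − pb = 11 gives 1105/9 + (2/9)q − (1865/13 - (2/13)q) = 11, so q' = 84.25.
Then pb = 1865/13 − (2/13)·84.25 = 130.5 and ps = 1105/9 + (2/9)·84.25 = 141.5.
The subsidy expands output by 84.25 − 55 = 29.25 past the efficient level; on those units the gap between marginal cost and willingness to pay runs from 0 up to 11.
DWL = ½ × 11 × 29.25 = 160.875.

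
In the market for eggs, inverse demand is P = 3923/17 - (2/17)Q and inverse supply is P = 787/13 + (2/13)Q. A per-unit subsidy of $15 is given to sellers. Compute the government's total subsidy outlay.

Government cost = $10233.75

Pre-subsidy: 3923/17 - (2/17)Q = 787/13 + (2/13)Q gives Q* = 627 and P* = 157.
With the subsidy, sellers receive Ps = Pb + 15 for each unit, where Pb is the price buyers pay.
On the curves, Pb = 3923/17 - (2/17)Q and Ps = 787/13 + (2/13)Q; the wedge Ps − Pb = 15 gives 787/13 + (2/13)Q − (3923/17 - (2/17)Q) = 15, so Q' = 682.25.
Then Pb = 3923/17 − (2/17)·682.25 = 150.5 and Ps = 787/13 + (2/13)·682.25 = 165.5.
Government outlay = subsidy × quantity = 15 × 682.25 = 10233.75.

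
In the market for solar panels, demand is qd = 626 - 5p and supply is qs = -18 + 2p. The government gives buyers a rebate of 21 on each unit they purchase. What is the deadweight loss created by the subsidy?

Pre-subsidy: 626 - 5p = -18 + 2p gives p* = 92, q* = 166.
With the rebate, buyers effectively pay pb = ps − 21, where ps is the price sellers receive.
Demand in terms of ps becomes qd = 626 − 5(ps − 21) = 731 - 5ps. Setting this equal to supply: 731 - 5ps = -18 + 2ps, so ps = 107.
Buyers pay pb = 107 − 21 = 86; q' = -18 + 2·107 = 196.
The subsidy expands output by 196 − 166 = 30 past the efficient level; on those units the gap between marginal cost and willingness to pay runs from 0 up to 21.
DWL = ½ × 21 × 30 = 315.

Deadweight loss = 315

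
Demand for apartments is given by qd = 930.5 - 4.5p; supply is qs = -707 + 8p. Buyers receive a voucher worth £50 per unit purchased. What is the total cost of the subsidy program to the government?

Government cost = £24250

Pre-subsidy: 930.5 - 4.5p = -707 + 8p gives p* = 131, q* = 341.
With the rebate, buyers effectively pay pb = ps − 50, where ps is the price sellers receive.
Demand in terms of ps becomes qd = 930.5 − 4.5(ps − 50) = 1155.5 - 4.5ps. Setting this equal to supply: 1155.5 - 4.5ps = -707 + 8ps, so ps = 149.
Buyers pay pb = 149 − 50 = 99; q' = -707 + 8·149 = 485.
Government outlay = subsidy × quantity = 50 × 485 = 24250.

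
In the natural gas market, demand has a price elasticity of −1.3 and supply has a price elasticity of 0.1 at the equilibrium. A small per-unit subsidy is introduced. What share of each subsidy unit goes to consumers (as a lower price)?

Consumer share = 1/14

For a small subsidy around the equilibrium, the benefit split depends on the relative slopes, which at a point are proportional to the elasticities.
Buyer share = εs/(εs + |εd|) = 0.1/(0.1 + 1.3) = 1/14; seller share = |εd|/(εs + |εd|) = 13/14.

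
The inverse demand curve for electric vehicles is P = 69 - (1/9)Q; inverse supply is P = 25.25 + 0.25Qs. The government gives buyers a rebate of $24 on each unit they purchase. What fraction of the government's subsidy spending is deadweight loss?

Pre-subsidy: 69 - (1/9)Q = 25.25 + 0.25Q gives Q* = 1575/13 and P* = 722/13.
With the rebate, buyers effectively pay Pb = Ps − 24, where Ps is the price sellers receive.
On the curves, Pb = 69 - (1/9)Q and Ps = 25.25 + 0.25Q; the wedge Ps − Pb = 24 gives 25.25 + 0.25Q − (69 - (1/9)Q) = 24, so Q' = 2439/13.
Then Pb = 69 − (1/9)·(2439/13) = 626/13 and Ps = 25.25 + 0.25·(2439/13) = 938/13.
ΔCS = ½(1575/13 + 2439/13)(722/13 − 626/13) = 192672/169; ΔPS = ½(1575/13 + 2439/13)(938/13 − 722/13) = 433512/169.
Government spending = 24 × 2439/13 = 58536/13.
DWL = ½ × 24 × (2439/13 − 1575/13) = 10368/13; fraction = (10368/13) / (58536/13) = 48/271.

DWL / government spending = 48/271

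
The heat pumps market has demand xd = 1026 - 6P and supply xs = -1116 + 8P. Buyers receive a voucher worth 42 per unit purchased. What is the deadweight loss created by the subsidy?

Pre-subsidy: 1026 - 6P = -1116 + 8P gives P* = 153, x* = 108.
With the rebate, buyers effectively pay Pb = Ps − 42, where Ps is the price sellers receive.
Demand in terms of Ps becomes xd = 1026 − 6(Ps − 42) = 1278 - 6Ps. Setting this equal to supply: 1278 - 6Ps = -1116 + 8Ps, so Ps = 171.
Buyers pay Pb = 171 − 42 = 129; x' = -1116 + 8·171 = 252.
The subsidy expands output by 252 − 108 = 144 past the efficient level; on those units the gap between marginal cost and willingness to pay runs from 0 up to 42.
DWL = ½ × 42 × 144 = 3024.

Deadweight loss = 3024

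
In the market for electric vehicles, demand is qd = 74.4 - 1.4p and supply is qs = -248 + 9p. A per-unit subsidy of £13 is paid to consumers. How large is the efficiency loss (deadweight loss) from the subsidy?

Deadweight loss = £102.375

Pre-subsidy: 74.4 - 1.4p = -248 + 9p gives p* = 31, q* = 31.
With the rebate, buyers effectively pay pb = ps − 13, where ps is the price sellers receive.
Demand in terms of ps becomes qd = 74.4 − 1.4(ps − 13) = 92.6 - 1.4ps. Setting this equal to supply: 92.6 - 1.4ps = -248 + 9ps, so ps = 32.75.
Buyers pay pb = 32.75 − 13 = 19.75; q' = -248 + 9·32.75 = 46.75.
The subsidy expands output by 46.75 − 31 = 15.75 past the efficient level; on those units the gap between marginal cost and willingness to pay runs from 0 up to 13.
DWL = ½ × 13 × 15.75 = 102.375.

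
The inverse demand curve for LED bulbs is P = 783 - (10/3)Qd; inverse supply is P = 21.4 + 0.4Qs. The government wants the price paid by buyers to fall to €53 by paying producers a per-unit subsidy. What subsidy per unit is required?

At a buyer price of 53, quantity demanded is 234.9 − 0.3·53 = 219.
Sellers supply 219 only when they receive Ps = 21.4 + 0.4·219 = 109.
s = Ps − Pb = 109 − 53 = 56.

Required subsidy s = €56 per unit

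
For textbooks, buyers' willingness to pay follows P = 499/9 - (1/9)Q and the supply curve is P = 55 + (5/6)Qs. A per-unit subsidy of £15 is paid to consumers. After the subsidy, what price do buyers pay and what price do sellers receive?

Pre-subsidy: 499/9 - (1/9)Q = 55 + (5/6)Q gives Q* = 8/17 and P* = 2825/51.
With the rebate, buyers effectively pay Pb = Ps − 15, where Ps is the price sellers receive.
On the curves, Pb = 499/9 - (1/9)Q and Ps = 55 + (5/6)Q; the wedge Ps − Pb = 15 gives 55 + (5/6)Q − (499/9 - (1/9)Q) = 15, so Q' = 278/17.
Then Pb = 499/9 − (1/9)·(278/17) = 2735/51 and Ps = 55 + (5/6)·(278/17) = 3500/51.

Buyers pay 2735/51; sellers receive 3500/51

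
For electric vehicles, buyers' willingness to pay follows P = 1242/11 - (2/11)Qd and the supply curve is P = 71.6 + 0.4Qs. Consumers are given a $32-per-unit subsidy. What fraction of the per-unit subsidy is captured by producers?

Pre-subsidy: 1242/11 - (2/11)Q = 71.6 + 0.4Q gives Q* = 71 and P* = 100.
With the rebate, buyers effectively pay Pb = Ps − 32, where Ps is the price sellers receive.
On the curves, Pb = 1242/11 - (2/11)Q and Ps = 71.6 + 0.4Q; the wedge Ps − Pb = 32 gives 71.6 + 0.4Q − (1242/11 - (2/11)Q) = 32, so Q' = 126.
Then Pb = 1242/11 − (2/11)·126 = 90 and Ps = 71.6 + 0.4·126 = 122.
Buyers' price falls by P* − Pb = 100 − 90 = 10; sellers' price rises by Ps − P* = 122 − 100 = 22.
So producers capture 22/32 = 0.6875 of each unit of subsidy.

Producer share = 0.6875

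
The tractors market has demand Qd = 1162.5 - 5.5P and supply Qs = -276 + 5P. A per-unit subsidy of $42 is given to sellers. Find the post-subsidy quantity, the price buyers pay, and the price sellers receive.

Pre-subsidy: 1162.5 - 5.5P = -276 + 5P gives P* = 137, Q* = 409.
With the subsidy, sellers receive Ps = Pb + 42 for each unit, where Pb is the price buyers pay.
Supply in terms of Pb becomes Qs = -276 + 5(Pb + 42) = -66 + 5Pb. Setting this equal to demand: 1162.5 - 5.5Pb = -66 + 5Pb, so Pb = 117.
Sellers receive Ps = 117 + 42 = 159; Q' = 1162.5 − 5.5·117 = 519.

Q' = 519; buyers pay $117; sellers receive $159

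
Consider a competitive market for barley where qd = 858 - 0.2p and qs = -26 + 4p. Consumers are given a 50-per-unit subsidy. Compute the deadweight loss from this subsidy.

Deadweight loss = 5000/21

Pre-subsidy: 858 - 0.2p = -26 + 4p gives p* = 4420/21, q* = 17134/21.
With the rebate, buyers effectively pay pb = ps − 50, where ps is the price sellers receive.
Demand in terms of ps becomes qd = 858 − 0.2(ps − 50) = 868 - 0.2ps. Setting this equal to supply: 868 - 0.2ps = -26 + 4ps, so ps = 1490/7.
Buyers pay pb = 1490/7 − 50 = 1140/7; q' = -26 + 4·(1490/7) = 5778/7.
The subsidy expands output by 5778/7 − 17134/21 = 200/21 past the efficient level; on those units the gap between marginal cost and willingness to pay runs from 0 up to 50.
DWL = ½ × 50 × 200/21 = 5000/21.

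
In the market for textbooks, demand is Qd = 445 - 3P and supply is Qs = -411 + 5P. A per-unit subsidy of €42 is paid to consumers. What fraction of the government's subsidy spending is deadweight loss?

DWL / government spending = 315/1622

Pre-subsidy: 445 - 3P = -411 + 5P gives P* = 107, Q* = 124.
With the rebate, buyers effectively pay Pb = Ps − 42, where Ps is the price sellers receive.
Demand in terms of Ps becomes Qd = 445 − 3(Ps − 42) = 571 - 3Ps. Setting this equal to supply: 571 - 3Ps = -411 + 5Ps, so Ps = 122.75.
Buyers pay Pb = 122.75 − 42 = 80.75; Q' = -411 + 5·122.75 = 202.75.
ΔCS = ½(124 + 202.75)(107 − 80.75) = 4288.59375; ΔPS = ½(124 + 202.75)(122.75 − 107) = 2573.15625.
Government spending = 42 × 202.75 = 8515.5.
DWL = ½ × 42 × (202.75 − 124) = 1653.75; fraction = 1653.75 / 8515.5 = 315/1622.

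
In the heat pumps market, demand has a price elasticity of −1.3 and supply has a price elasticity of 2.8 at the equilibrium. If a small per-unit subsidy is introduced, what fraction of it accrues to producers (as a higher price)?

Producer share = 13/41

For a small subsidy around the equilibrium, the benefit split depends on the relative slopes, which at a point are proportional to the elasticities.
Buyer share = εs/(εs + |εd|) = 2.8/(2.8 + 1.3) = 28/41; seller share = |εd|/(εs + |εd|) = 13/41.
So producers capture 13/41 of the subsidy.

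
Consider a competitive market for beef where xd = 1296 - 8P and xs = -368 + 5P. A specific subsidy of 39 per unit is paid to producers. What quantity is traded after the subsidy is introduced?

Pre-subsidy: 1296 - 8P = -368 + 5P gives P* = 128, x* = 272.
With the subsidy, sellers receive Ps = Pb + 39 for each unit, where Pb is the price buyers pay.
Supply in terms of Pb becomes xs = -368 + 5(Pb + 39) = -173 + 5Pb. Setting this equal to demand: 1296 - 8Pb = -173 + 5Pb, so Pb = 113.
Sellers receive Ps = 113 + 39 = 152; x' = 1296 − 8·113 = 392.

x' = 392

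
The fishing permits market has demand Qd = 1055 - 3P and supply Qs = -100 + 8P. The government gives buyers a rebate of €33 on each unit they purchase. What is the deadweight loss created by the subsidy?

Deadweight loss = €1188

Pre-subsidy: 1055 - 3P = -100 + 8P gives P* = 105, Q* = 740.
With the rebate, buyers effectively pay Pb = Ps − 33, where Ps is the price sellers receive.
Demand in terms of Ps becomes Qd = 1055 − 3(Ps − 33) = 1154 - 3Ps. Setting this equal to supply: 1154 - 3Ps = -100 + 8Ps, so Ps = 114.
Buyers pay Pb = 114 − 33 = 81; Q' = -100 + 8·114 = 812.
The subsidy expands output by 812 − 740 = 72 past the efficient level; on those units the gap between marginal cost and willingness to pay runs from 0 up to 33.
DWL = ½ × 33 × 72 = 1188.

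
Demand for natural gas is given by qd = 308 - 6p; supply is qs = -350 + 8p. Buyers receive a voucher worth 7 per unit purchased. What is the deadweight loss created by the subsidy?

Deadweight loss = 84

Pre-subsidy: 308 - 6p = -350 + 8p gives p* = 47, q* = 26.
With the rebate, buyers effectively pay pb = ps − 7, where ps is the price sellers receive.
Demand in terms of ps becomes qd = 308 − 6(ps − 7) = 350 - 6ps. Setting this equal to supply: 350 - 6ps = -350 + 8ps, so ps = 50.
Buyers pay pb = 50 − 7 = 43; q' = -350 + 8·50 = 50.
The subsidy expands output by 50 − 26 = 24 past the efficient level; on those units the gap between marginal cost and willingness to pay runs from 0 up to 7.
DWL = ½ × 7 × 24 = 84.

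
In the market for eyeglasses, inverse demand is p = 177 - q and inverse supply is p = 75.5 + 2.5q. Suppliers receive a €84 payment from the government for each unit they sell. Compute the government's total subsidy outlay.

Government cost = €4452

Pre-subsidy: 177 - q = 75.5 + 2.5q gives q* = 29 and p* = 148.
With the subsidy, sellers receive ps = pb + 84 for each unit, where pb is the price buyers pay.
On the curves, pb = 177 - q and ps = 75.5 + 2.5q; the wedge ps − pb = 84 gives 75.5 + 2.5q − (177 - q) = 84, so q' = 53.
Then pb = 177 − 1·53 = 124 and ps = 75.5 + 2.5·53 = 208.
Government outlay = subsidy × quantity = 84 × 53 = 4452.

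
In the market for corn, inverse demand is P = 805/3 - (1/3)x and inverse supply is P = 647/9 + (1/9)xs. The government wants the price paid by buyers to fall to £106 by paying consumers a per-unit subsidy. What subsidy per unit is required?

Required subsidy s = £20 per unit

At a buyer price of 106, quantity demanded is 805 − 3·106 = 487.
Sellers supply 487 only when they receive Ps = 647/9 + (1/9)·487 = 126.
s = Ps − Pb = 126 − 106 = 20.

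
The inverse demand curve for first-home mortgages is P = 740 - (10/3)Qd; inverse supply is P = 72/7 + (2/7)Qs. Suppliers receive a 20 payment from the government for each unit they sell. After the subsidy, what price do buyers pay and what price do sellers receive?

Pre-subsidy: 740 - (10/3)Q = 72/7 + (2/7)Q gives Q* = 3831/19 and P* = 1290/19.
With the subsidy, sellers receive Ps = Pb + 20 for each unit, where Pb is the price buyers pay.
On the curves, Pb = 740 - (10/3)Q and Ps = 72/7 + (2/7)Q; the wedge Ps − Pb = 20 gives 72/7 + (2/7)Q − (740 - (10/3)Q) = 20, so Q' = 3936/19.
Then Pb = 740 − (10/3)·(3936/19) = 940/19 and Ps = 72/7 + (2/7)·(3936/19) = 1320/19.

Buyers pay 940/19; sellers receive 1320/19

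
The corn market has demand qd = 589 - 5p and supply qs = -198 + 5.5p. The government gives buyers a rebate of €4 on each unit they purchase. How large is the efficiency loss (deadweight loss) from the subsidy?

Deadweight loss = 440/21

Pre-subsidy: 589 - 5p = -198 + 5.5p gives p* = 1574/21, q* = 4499/21.
With the rebate, buyers effectively pay pb = ps − 4, where ps is the price sellers receive.
Demand in terms of ps becomes qd = 589 − 5(ps − 4) = 609 - 5ps. Setting this equal to supply: 609 - 5ps = -198 + 5.5ps, so ps = 538/7.
Buyers pay pb = 538/7 − 4 = 510/7; q' = -198 + 5.5·(538/7) = 1573/7.
The subsidy expands output by 1573/7 − 4499/21 = 220/21 past the efficient level; on those units the gap between marginal cost and willingness to pay runs from 0 up to 4.
DWL = ½ × 4 × 220/21 = 440/21.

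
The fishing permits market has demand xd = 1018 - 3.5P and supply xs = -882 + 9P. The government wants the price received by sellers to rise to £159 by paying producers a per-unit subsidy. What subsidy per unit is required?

At a seller price of 159, quantity supplied is -882 + 9·159 = 549.
Buyers absorb 549 only when they pay Pb with 1018 − 3.5·Pb = 549, i.e. Pb = 134.
s = Ps − Pb = 159 − 134 = 25.

Required subsidy s = £25 per unit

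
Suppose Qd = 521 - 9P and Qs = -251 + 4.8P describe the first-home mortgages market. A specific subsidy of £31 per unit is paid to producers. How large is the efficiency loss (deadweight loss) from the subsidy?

Deadweight loss = 34596/23

Pre-subsidy: 521 - 9P = -251 + 4.8P gives P* = 3860/69, Q* = 403/23.
With the subsidy, sellers receive Ps = Pb + 31 for each unit, where Pb is the price buyers pay.
Supply in terms of Pb becomes Qs = -251 + 4.8(Pb + 31) = -102.2 + 4.8Pb. Setting this equal to demand: 521 - 9Pb = -102.2 + 4.8Pb, so Pb = 3116/69.
Sellers receive Ps = 3116/69 + 31 = 5255/69; Q' = 521 − 9·(3116/69) = 2635/23.
The subsidy expands output by 2635/23 − 403/23 = 2232/23 past the efficient level; on those units the gap between marginal cost and willingness to pay runs from 0 up to 31.
DWL = ½ × 31 × 2232/23 = 34596/23.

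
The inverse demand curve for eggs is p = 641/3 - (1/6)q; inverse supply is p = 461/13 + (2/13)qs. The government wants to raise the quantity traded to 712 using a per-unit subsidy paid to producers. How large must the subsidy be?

Required subsidy s = 50 per unit

At q = 712, from the demand curve buyers pay pb = 641/3 − (1/6)·712 = 95; from the supply curve sellers need ps = 461/13 + (2/13)·712 = 145.
The subsidy must fill the gap: s = ps − pb = 145 − 95 = 50.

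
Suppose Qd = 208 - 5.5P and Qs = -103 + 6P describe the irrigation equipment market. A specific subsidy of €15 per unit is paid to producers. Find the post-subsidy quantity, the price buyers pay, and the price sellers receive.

Q' = 2353/23; buyers pay 442/23; sellers receive 787/23

Pre-subsidy: 208 - 5.5P = -103 + 6P gives P* = 622/23, Q* = 1363/23.
With the subsidy, sellers receive Ps = Pb + 15 for each unit, where Pb is the price buyers pay.
Supply in terms of Pb becomes Qs = -103 + 6(Pb + 15) = -13 + 6Pb. Setting this equal to demand: 208 - 5.5Pb = -13 + 6Pb, so Pb = 442/23.
Sellers receive Ps = 442/23 + 15 = 787/23; Q' = 208 − 5.5·(442/23) = 2353/23.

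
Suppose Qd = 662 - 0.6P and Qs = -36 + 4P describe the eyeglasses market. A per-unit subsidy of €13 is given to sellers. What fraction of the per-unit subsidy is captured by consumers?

Pre-subsidy: 662 - 0.6P = -36 + 4P gives P* = 3490/23, Q* = 13132/23.
With the subsidy, sellers receive Ps = Pb + 13 for each unit, where Pb is the price buyers pay.
Supply in terms of Pb becomes Qs = -36 + 4(Pb + 13) = 16 + 4Pb. Setting this equal to demand: 662 - 0.6Pb = 16 + 4Pb, so Pb = 3230/23.
Sellers receive Ps = 3230/23 + 13 = 3529/23; Q' = 662 − 0.6·(3230/23) = 13288/23.
Buyers' price falls by P* − Pb = 3490/23 − 3230/23 = 260/23; sellers' price rises by Ps − P* = 3529/23 − 3490/23 = 39/23.
So consumers capture (260/23)/13 = 20/23 of each unit of subsidy.

Consumer share = 20/23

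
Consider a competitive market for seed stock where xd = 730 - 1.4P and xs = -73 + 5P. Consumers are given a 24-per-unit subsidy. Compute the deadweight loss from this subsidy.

Deadweight loss = 315

Pre-subsidy: 730 - 1.4P = -73 + 5P gives P* = 125.46875, x* = 554.34375.
With the rebate, buyers effectively pay Pb = Ps − 24, where Ps is the price sellers receive.
Demand in terms of Ps becomes xd = 730 − 1.4(Ps − 24) = 763.6 - 1.4Ps. Setting this equal to supply: 763.6 - 1.4Ps = -73 + 5Ps, so Ps = 130.71875.
Buyers pay Pb = 130.71875 − 24 = 106.71875; x' = -73 + 5·130.71875 = 580.59375.
The subsidy expands output by 580.59375 − 554.34375 = 26.25 past the efficient level; on those units the gap between marginal cost and willingness to pay runs from 0 up to 24.
DWL = ½ × 24 × 26.25 = 315.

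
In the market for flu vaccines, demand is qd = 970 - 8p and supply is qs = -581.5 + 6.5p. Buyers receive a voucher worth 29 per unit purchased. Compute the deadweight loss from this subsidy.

Deadweight loss = 1508

Pre-subsidy: 970 - 8p = -581.5 + 6.5p gives p* = 107, q* = 114.
With the rebate, buyers effectively pay pb = ps − 29, where ps is the price sellers receive.
Demand in terms of ps becomes qd = 970 − 8(ps − 29) = 1202 - 8ps. Setting this equal to supply: 1202 - 8ps = -581.5 + 6.5ps, so ps = 123.
Buyers pay pb = 123 − 29 = 94; q' = -581.5 + 6.5·123 = 218.
The subsidy expands output by 218 − 114 = 104 past the efficient level; on those units the gap between marginal cost and willingness to pay runs from 0 up to 29.
DWL = ½ × 29 × 104 = 1508.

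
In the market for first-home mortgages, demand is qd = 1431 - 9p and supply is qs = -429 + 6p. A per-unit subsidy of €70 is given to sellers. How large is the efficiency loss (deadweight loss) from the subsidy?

Deadweight loss = €8820

Pre-subsidy: 1431 - 9p = -429 + 6p gives p* = 124, q* = 315.
With the subsidy, sellers receive ps = pb + 70 for each unit, where pb is the price buyers pay.
Supply in terms of pb becomes qs = -429 + 6(pb + 70) = -9 + 6pb. Setting this equal to demand: 1431 - 9pb = -9 + 6pb, so pb = 96.
Sellers receive ps = 96 + 70 = 166; q' = 1431 − 9·96 = 567.
The subsidy expands output by 567 − 315 = 252 past the efficient level; on those units the gap between marginal cost and willingness to pay runs from 0 up to 70.
DWL = ½ × 70 × 252 = 8820.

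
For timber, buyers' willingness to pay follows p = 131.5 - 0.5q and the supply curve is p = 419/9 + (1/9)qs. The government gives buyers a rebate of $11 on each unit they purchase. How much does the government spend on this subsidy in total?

Pre-subsidy: 131.5 - 0.5q = 419/9 + (1/9)q gives q* = 139 and p* = 62.
With the rebate, buyers effectively pay pb = ps − 11, where ps is the price sellers receive.
On the curves, pb = 131.5 - 0.5q and ps = 419/9 + (1/9)q; the wedge ps − pb = 11 gives 419/9 + (1/9)q − (131.5 - 0.5q) = 11, so q' = 157.
Then pb = 131.5 − 0.5·157 = 53 and ps = 419/9 + (1/9)·157 = 64.
Government outlay = subsidy × quantity = 11 × 157 = 1727.

Government cost = $1727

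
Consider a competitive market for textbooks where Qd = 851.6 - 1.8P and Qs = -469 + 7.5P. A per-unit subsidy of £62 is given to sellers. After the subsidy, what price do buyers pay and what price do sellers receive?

Pre-subsidy: 851.6 - 1.8P = -469 + 7.5P gives P* = 142, Q* = 596.
With the subsidy, sellers receive Ps = Pb + 62 for each unit, where Pb is the price buyers pay.
Supply in terms of Pb becomes Qs = -469 + 7.5(Pb + 62) = -4 + 7.5Pb. Setting this equal to demand: 851.6 - 1.8Pb = -4 + 7.5Pb, so Pb = 92.
Sellers receive Ps = 92 + 62 = 154; Q' = 851.6 − 1.8·92 = 686.

Buyers pay £92; sellers receive £154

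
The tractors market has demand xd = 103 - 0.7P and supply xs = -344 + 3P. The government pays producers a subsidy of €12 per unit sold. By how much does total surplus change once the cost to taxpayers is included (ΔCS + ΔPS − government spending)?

Net change in total surplus = -1512/37

Pre-subsidy: 103 - 0.7P = -344 + 3P gives P* = 4470/37, x* = 682/37.
With the subsidy, sellers receive Ps = Pb + 12 for each unit, where Pb is the price buyers pay.
Supply in terms of Pb becomes xs = -344 + 3(Pb + 12) = -308 + 3Pb. Setting this equal to demand: 103 - 0.7Pb = -308 + 3Pb, so Pb = 4110/37.
Sellers receive Ps = 4110/37 + 12 = 4554/37; x' = 103 − 0.7·(4110/37) = 934/37.
ΔCS = ½(682/37 + 934/37)(4470/37 − 4110/37) = 290880/1369; ΔPS = ½(682/37 + 934/37)(4554/37 − 4470/37) = 67872/1369.
Government spending = 12 × 934/37 = 11208/37.
Net change = 290880/1369 + 67872/1369 − 11208/37 = -1512/37. The loss equals the DWL triangle ½·12·252/37.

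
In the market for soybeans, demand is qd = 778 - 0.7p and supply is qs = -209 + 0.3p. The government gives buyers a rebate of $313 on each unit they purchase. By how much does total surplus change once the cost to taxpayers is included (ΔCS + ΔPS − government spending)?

Pre-subsidy: 778 - 0.7p = -209 + 0.3p gives p* = 987, q* = 87.1.
With the rebate, buyers effectively pay pb = ps − 313, where ps is the price sellers receive.
Demand in terms of ps becomes qd = 778 − 0.7(ps − 313) = 997.1 - 0.7ps. Setting this equal to supply: 997.1 - 0.7ps = -209 + 0.3ps, so ps = 1206.1.
Buyers pay pb = 1206.1 − 313 = 893.1; q' = -209 + 0.3·1206.1 = 152.83.
ΔCS = ½(87.1 + 152.83)(987 − 893.1) = 11264.7135; ΔPS = ½(87.1 + 152.83)(1206.1 − 987) = 26284.3315.
Government spending = 313 × 152.83 = 47835.79.
Net change = 11264.7135 + 26284.3315 − 47835.79 = -10286.745. The loss equals the DWL triangle ½·313·65.73.

Net change in total surplus = -$10286.745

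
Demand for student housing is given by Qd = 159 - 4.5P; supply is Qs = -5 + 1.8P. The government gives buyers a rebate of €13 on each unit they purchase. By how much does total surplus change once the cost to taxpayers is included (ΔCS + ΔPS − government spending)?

Pre-subsidy: 159 - 4.5P = -5 + 1.8P gives P* = 1640/63, Q* = 293/7.
With the rebate, buyers effectively pay Pb = Ps − 13, where Ps is the price sellers receive.
Demand in terms of Ps becomes Qd = 159 − 4.5(Ps − 13) = 217.5 - 4.5Ps. Setting this equal to supply: 217.5 - 4.5Ps = -5 + 1.8Ps, so Ps = 2225/63.
Buyers pay Pb = 2225/63 − 13 = 1406/63; Q' = -5 + 1.8·(2225/63) = 410/7.
ΔCS = ½(293/7 + 410/7)(1640/63 − 1406/63) = 9139/49; ΔPS = ½(293/7 + 410/7)(2225/63 − 1640/63) = 45695/98.
Government spending = 13 × 410/7 = 5330/7.
Net change = 9139/49 + 45695/98 − 5330/7 = -1521/14. The loss equals the DWL triangle ½·13·117/7.

Net change in total surplus = -1521/14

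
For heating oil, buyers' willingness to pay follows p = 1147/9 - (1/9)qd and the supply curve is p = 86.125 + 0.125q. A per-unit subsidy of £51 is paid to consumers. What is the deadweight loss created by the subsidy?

Pre-subsidy: 1147/9 - (1/9)q = 86.125 + 0.125q gives q* = 175 and p* = 108.
With the rebate, buyers effectively pay pb = ps − 51, where ps is the price sellers receive.
On the curves, pb = 1147/9 - (1/9)q and ps = 86.125 + 0.125q; the wedge ps − pb = 51 gives 86.125 + 0.125q − (1147/9 - (1/9)q) = 51, so q' = 391.
Then pb = 1147/9 − (1/9)·391 = 84 and ps = 86.125 + 0.125·391 = 135.
The subsidy expands output by 391 − 175 = 216 past the efficient level; on those units the gap between marginal cost and willingness to pay runs from 0 up to 51.
DWL = ½ × 51 × 216 = 5508.

Deadweight loss = £5508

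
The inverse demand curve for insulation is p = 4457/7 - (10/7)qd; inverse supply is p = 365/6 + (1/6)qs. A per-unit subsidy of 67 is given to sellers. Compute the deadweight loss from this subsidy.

Deadweight loss = 1407

Pre-subsidy: 4457/7 - (10/7)q = 365/6 + (1/6)q gives q* = 361 and p* = 121.
With the subsidy, sellers receive ps = pb + 67 for each unit, where pb is the price buyers pay.
On the curves, pb = 4457/7 - (10/7)q and ps = 365/6 + (1/6)q; the wedge ps − pb = 67 gives 365/6 + (1/6)q − (4457/7 - (10/7)q) = 67, so q' = 403.
Then pb = 4457/7 − (10/7)·403 = 61 and ps = 365/6 + (1/6)·403 = 128.
The subsidy expands output by 403 − 361 = 42 past the efficient level; on those units the gap between marginal cost and willingness to pay runs from 0 up to 67.
DWL = ½ × 67 × 42 = 1407.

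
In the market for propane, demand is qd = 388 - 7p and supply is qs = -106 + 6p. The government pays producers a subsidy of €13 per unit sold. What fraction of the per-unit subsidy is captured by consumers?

Pre-subsidy: 388 - 7p = -106 + 6p gives p* = 38, q* = 122.
With the subsidy, sellers receive ps = pb + 13 for each unit, where pb is the price buyers pay.
Supply in terms of pb becomes qs = -106 + 6(pb + 13) = -28 + 6pb. Setting this equal to demand: 388 - 7pb = -28 + 6pb, so pb = 32.
Sellers receive ps = 32 + 13 = 45; q' = 388 − 7·32 = 164.
Buyers' price falls by p* − pb = 38 − 32 = 6; sellers' price rises by ps − p* = 45 − 38 = 7.
So consumers capture 6/13 = 6/13 of each unit of subsidy.

Consumer share = 6/13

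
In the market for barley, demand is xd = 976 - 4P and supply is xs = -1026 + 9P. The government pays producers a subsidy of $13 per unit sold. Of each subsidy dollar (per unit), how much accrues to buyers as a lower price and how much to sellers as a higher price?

Pre-subsidy: 976 - 4P = -1026 + 9P gives P* = 154, x* = 360.
With the subsidy, sellers receive Ps = Pb + 13 for each unit, where Pb is the price buyers pay.
Supply in terms of Pb becomes xs = -1026 + 9(Pb + 13) = -909 + 9Pb. Setting this equal to demand: 976 - 4Pb = -909 + 9Pb, so Pb = 145.
Sellers receive Ps = 145 + 13 = 158; x' = 976 − 4·145 = 396.
Buyers' price falls by P* − Pb = 154 − 145 = 9; sellers' price rises by Ps − P* = 158 − 154 = 4.

Buyers gain $9 per unit; sellers gain $4 per unit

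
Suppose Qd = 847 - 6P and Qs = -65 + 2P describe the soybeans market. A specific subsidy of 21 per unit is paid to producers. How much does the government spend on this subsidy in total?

Government cost = 4084.5

Pre-subsidy: 847 - 6P = -65 + 2P gives P* = 114, Q* = 163.
With the subsidy, sellers receive Ps = Pb + 21 for each unit, where Pb is the price buyers pay.
Supply in terms of Pb becomes Qs = -65 + 2(Pb + 21) = -23 + 2Pb. Setting this equal to demand: 847 - 6Pb = -23 + 2Pb, so Pb = 108.75.
Sellers receive Ps = 108.75 + 21 = 129.75; Q' = 847 − 6·108.75 = 194.5.
Government outlay = subsidy × quantity = 21 × 194.5 = 4084.5.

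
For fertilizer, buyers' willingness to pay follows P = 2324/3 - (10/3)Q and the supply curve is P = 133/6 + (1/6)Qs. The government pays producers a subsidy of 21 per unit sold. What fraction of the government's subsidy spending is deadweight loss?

DWL / government spending = 3/221

Pre-subsidy: 2324/3 - (10/3)Q = 133/6 + (1/6)Q gives Q* = 215 and P* = 58.
With the subsidy, sellers receive Ps = Pb + 21 for each unit, where Pb is the price buyers pay.
On the curves, Pb = 2324/3 - (10/3)Q and Ps = 133/6 + (1/6)Q; the wedge Ps − Pb = 21 gives 133/6 + (1/6)Q − (2324/3 - (10/3)Q) = 21, so Q' = 221.
Then Pb = 2324/3 − (10/3)·221 = 38 and Ps = 133/6 + (1/6)·221 = 59.
ΔCS = ½(215 + 221)(58 − 38) = 4360; ΔPS = ½(215 + 221)(59 − 58) = 218.
Government spending = 21 × 221 = 4641.
DWL = ½ × 21 × (221 − 215) = 63; fraction = 63 / 4641 = 3/221.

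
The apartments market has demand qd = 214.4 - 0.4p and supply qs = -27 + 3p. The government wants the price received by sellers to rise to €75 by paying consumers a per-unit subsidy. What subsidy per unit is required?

At a seller price of 75, quantity supplied is -27 + 3·75 = 198.
Buyers absorb 198 only when they pay pb with 214.4 − 0.4·pb = 198, i.e. pb = 41.
s = ps − pb = 75 − 41 = 34.

Required subsidy s = €34 per unit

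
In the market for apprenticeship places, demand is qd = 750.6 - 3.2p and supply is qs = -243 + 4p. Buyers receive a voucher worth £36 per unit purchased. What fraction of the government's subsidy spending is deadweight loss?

DWL / government spending = 32/373

Pre-subsidy: 750.6 - 3.2p = -243 + 4p gives p* = 138, q* = 309.
With the rebate, buyers effectively pay pb = ps − 36, where ps is the price sellers receive.
Demand in terms of ps becomes qd = 750.6 − 3.2(ps − 36) = 865.8 - 3.2ps. Setting this equal to supply: 865.8 - 3.2ps = -243 + 4ps, so ps = 154.
Buyers pay pb = 154 − 36 = 118; q' = -243 + 4·154 = 373.
ΔCS = ½(309 + 373)(138 − 118) = 6820; ΔPS = ½(309 + 373)(154 − 138) = 5456.
Government spending = 36 × 373 = 13428.
DWL = ½ × 36 × (373 − 309) = 1152; fraction = 1152 / 13428 = 32/373.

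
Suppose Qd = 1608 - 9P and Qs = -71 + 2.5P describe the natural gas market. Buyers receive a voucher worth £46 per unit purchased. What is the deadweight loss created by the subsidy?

Deadweight loss = £2070

Pre-subsidy: 1608 - 9P = -71 + 2.5P gives P* = 146, Q* = 294.
With the rebate, buyers effectively pay Pb = Ps − 46, where Ps is the price sellers receive.
Demand in terms of Ps becomes Qd = 1608 − 9(Ps − 46) = 2022 - 9Ps. Setting this equal to supply: 2022 - 9Ps = -71 + 2.5Ps, so Ps = 182.
Buyers pay Pb = 182 − 46 = 136; Q' = -71 + 2.5·182 = 384.
The subsidy expands output by 384 − 294 = 90 past the efficient level; on those units the gap between marginal cost and willingness to pay runs from 0 up to 46.
DWL = ½ × 46 × 90 = 2070.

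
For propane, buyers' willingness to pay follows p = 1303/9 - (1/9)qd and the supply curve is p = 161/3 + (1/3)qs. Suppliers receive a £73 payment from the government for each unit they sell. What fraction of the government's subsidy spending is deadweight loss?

Pre-subsidy: 1303/9 - (1/9)q = 161/3 + (1/3)q gives q* = 205 and p* = 122.
With the subsidy, sellers receive ps = pb + 73 for each unit, where pb is the price buyers pay.
On the curves, pb = 1303/9 - (1/9)q and ps = 161/3 + (1/3)q; the wedge ps − pb = 73 gives 161/3 + (1/3)q − (1303/9 - (1/9)q) = 73, so q' = 369.25.
Then pb = 1303/9 − (1/9)·369.25 = 103.75 and ps = 161/3 + (1/3)·369.25 = 176.75.
ΔCS = ½(205 + 369.25)(122 − 103.75) = 5240.03125; ΔPS = ½(205 + 369.25)(176.75 − 122) = 15720.09375.
Government spending = 73 × 369.25 = 26955.25.
DWL = ½ × 73 × (369.25 − 205) = 5995.125; fraction = 5995.125 / 26955.25 = 657/2954.

DWL / government spending = 657/2954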